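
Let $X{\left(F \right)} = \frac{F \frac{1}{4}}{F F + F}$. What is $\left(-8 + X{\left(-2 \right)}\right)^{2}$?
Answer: $\frac{1089}{16} \approx 68.063$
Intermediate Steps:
$X{\left(F \right)} = \frac{F}{4 \left(F + F^{2}\right)}$ ($X{\left(F \right)} = \frac{F \frac{1}{4}}{F^{2} + F} = \frac{\frac{1}{4} F}{F + F^{2}} = \frac{F}{4 \left(F + F^{2}\right)}$)
$\left(-8 + X{\left(-2 \right)}\right)^{2} = \left(-8 + \frac{1}{4 \left(1 - 2\right)}\right)^{2} = \left(-8 + \frac{1}{4 \left(-1\right)}\right)^{2} = \left(-8 + \frac{1}{4} \left(-1\right)\right)^{2} = \left(-8 - \frac{1}{4}\right)^{2} = \left(- \frac{33}{4}\right)^{2} = \frac{1089}{16}$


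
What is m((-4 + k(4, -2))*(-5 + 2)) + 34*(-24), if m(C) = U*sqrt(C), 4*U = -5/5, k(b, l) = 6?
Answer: -816 - I*sqrt(6)/4 ≈ -816.0 - 0.61237*I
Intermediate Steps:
U = -1/4 (U = (-5/5)/4 = (-5*1/5)/4 = (1/4)*(-1) = -1/4 ≈ -0.25000)
m(C) = -sqrt(C)/4
m((-4 + k(4, -2))*(-5 + 2)) + 34*(-24) = -sqrt(-5 + 2)*sqrt(-4 + 6)/4 + 34*(-24) = -I*sqrt(6)/4 - 816 = -816 - I*sqrt(6)/4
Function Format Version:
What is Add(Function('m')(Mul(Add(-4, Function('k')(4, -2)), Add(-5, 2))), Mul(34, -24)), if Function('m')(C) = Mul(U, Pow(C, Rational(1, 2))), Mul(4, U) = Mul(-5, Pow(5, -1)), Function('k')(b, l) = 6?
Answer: Add(-816, Mul(Rational(-1, 4), I, Pow(6, Rational(1, 2)))) ≈ Add(-816.00, Mul(-0.61237, I))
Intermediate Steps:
U = Rational(-1, 4) (U = Mul(Rational(1, 4), Mul(-5, Pow(5, -1))) = Mul(Rational(1, 4), Mul(-5, Rational(1, 5))) = Mul(Rational(1, 4), -1) = Rational(-1, 4) ≈ -0.25000)
Function('m')(C) = Mul(Rational(-1, 4), Pow(C, Rational(1, 2)))
Add(Function('m')(Mul(Add(-4, Function('k')(4, -2)), Add(-5, 2))), Mul(34, -24)) = Add(Mul(Rational(-1, 4), Pow(Mul(Add(-4, 6), Add(-5, 2)), Rational(1, 2))), Mul(34, -24)) = Add(Mul(Rational(-1, 4), Pow(Mul(2, -3), Rational(1, 2))), -816) = Add(Mul(Rational(-1, 4), Pow(-6, Rational(1, 2))), -816) = Add(Mul(Rational(-1, 4), Mul(I, Pow(6, Rational(1, 2)))), -816) = Add(Mul(Rational(-1, 4), I, Pow(6, Rational(1, 2))), -816) = Add(-816, Mul(Rational(-1, 4), I, Pow(6, Rational(1, 2))))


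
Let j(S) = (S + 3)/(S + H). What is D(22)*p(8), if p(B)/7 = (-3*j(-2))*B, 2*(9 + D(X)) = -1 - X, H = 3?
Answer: 3444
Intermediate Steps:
D(X) = -19/2 - X/2 (D(X) = -9 + (-1 - X)/2 = -9 + (-1/2 - X/2) = -19/2 - X/2)
j(S) = 1 (j(S) = (S + 3)/(S + 3) = (3 + S)/(3 + S) = 1)
p(B) = -21*B (p(B) = 7*((-3*1)*B) = 7*(-3*B) = -21*B)
D(22)*p(8) = (-19/2 - 1/2*22)*(-21*8) = (-19/2 - 11)*(-168) = -41/2*(-168) = 3444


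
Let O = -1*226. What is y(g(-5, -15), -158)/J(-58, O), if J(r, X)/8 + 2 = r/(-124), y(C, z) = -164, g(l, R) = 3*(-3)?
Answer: 1271/95 ≈ 13.379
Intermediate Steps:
O = -226
g(l, R) = -9
J(r, X) = -16 - 2*r/31 (J(r, X) = -16 + 8*(r/(-124)) = -16 + 8*(r*(-1/124)) = -16 + 8*(-r/124) = -16 - 2*r/31)
y(g(-5, -15), -158)/J(-58, O) = -164/(-16 - 2/31*(-58)) = -164/(-16 + 116/31) = -164/(-380/31) = -164*(-31/380) = 1271/95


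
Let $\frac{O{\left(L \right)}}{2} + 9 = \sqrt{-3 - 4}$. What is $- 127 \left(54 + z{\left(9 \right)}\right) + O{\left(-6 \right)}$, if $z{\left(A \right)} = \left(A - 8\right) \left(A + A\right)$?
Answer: $-9162 + 2 i \sqrt{7} \approx -9162.0 + 5.2915 i$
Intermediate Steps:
$z{\left(A \right)} = 2 A \left(-8 + A\right)$ ($z{\left(A \right)} = \left(-8 + A\right) 2 A = 2 A \left(-8 + A\right)$)
$O{\left(L \right)} = -18 + 2 i \sqrt{7}$ ($O{\left(L \right)} = -18 + 2 \sqrt{-3 - 4} = -18 + 2 \sqrt{-7} = -18 + 2 i \sqrt{7}$)
$- 127 \left(54 + z{\left(9 \right)}\right) + O{\left(-6 \right)} = - 127 \left(54 + 2 \cdot 9 \left(-8 + 9\right)\right) - \left(18 - 2 i \sqrt{7}\right) = - 127 \left(54 + 2 \cdot 9 \cdot 1\right) - \left(18 - 2 i \sqrt{7}\right) = - 127 \left(54 + 18\right) - \left(18 - 2 i \sqrt{7}\right) = \left(-127\right) 72 - \left(18 - 2 i \sqrt{7}\right) = -9144 - \left(18 - 2 i \sqrt{7}\right) = -9162 + 2 i \sqrt{7}$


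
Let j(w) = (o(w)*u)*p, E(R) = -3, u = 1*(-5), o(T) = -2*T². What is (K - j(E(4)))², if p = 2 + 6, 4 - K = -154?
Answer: 315844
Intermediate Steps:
K = 158 (K = 4 - 1*(-154) = 4 + 154 = 158)
p = 8
u = -5
j(w) = 80*w² (j(w) = (-2*w²*(-5))*8 = (10*w²)*8 = 80*w²)
(K - j(E(4)))² = (158 - 80*(-3)²)² = (158 - 80*9)² = (158 - 1*720)² = (158 - 720)² = (-562)² = 315844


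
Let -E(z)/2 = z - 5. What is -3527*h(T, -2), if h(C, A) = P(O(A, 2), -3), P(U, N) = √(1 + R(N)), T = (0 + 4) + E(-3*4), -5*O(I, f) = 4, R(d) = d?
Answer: -3527*I*√2 ≈ -4987.9*I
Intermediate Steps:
O(I, f) = -⅘ (O(I, f) = -⅕*4 = -⅘)
E(z) = 10 - 2*z (E(z) = -2*(z - 5) = -2*(-5 + z) = 10 - 2*z)
T = 38 (T = (0 + 4) + (10 - (-6)*4) = 4 + (10 - 2*(-12)) = 4 + (10 + 24) = 4 + 34 = 38)
P(U, N) = √(1 + N)
h(C, A) = I*√2 (h(C, A) = √(1 - 3) = √(-2) = I*√2)
-3527*h(T, -2) = -3527*I*√2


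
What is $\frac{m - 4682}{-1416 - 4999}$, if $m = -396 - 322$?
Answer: $\frac{1080}{1283} \approx 0.84178$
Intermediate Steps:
$m = -718$ ($m = -396 - 322 = -718$)
$\frac{m - 4682}{-1416 - 4999} = \frac{-718 - 4682}{-1416 - 4999} = - \frac{5400}{-6415} = \left(-5400\right) \left(- \frac{1}{6415}\right) = \frac{1080}{1283}$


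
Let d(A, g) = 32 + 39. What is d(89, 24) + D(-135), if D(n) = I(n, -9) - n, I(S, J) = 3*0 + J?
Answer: 197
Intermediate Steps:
d(A, g) = 71
I(S, J) = J (I(S, J) = 0 + J = J)
D(n) = -9 - n
d(89, 24) + D(-135) = 71 + (-9 - 1*(-135)) = 71 + (-9 + 135) = 71 + 126 = 197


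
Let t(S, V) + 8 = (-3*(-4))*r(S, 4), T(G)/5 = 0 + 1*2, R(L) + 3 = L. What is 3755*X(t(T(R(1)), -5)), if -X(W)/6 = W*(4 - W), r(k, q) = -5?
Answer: 110306880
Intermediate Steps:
R(L) = -3 + L
T(G) = 10 (T(G) = 5*(0 + 1*2) = 5*(0 + 2) = 5*2 = 10)
t(S, V) = -68 (t(S, V) = -8 - 3*(-4)*(-5) = -8 + 12*(-5) = -8 - 60 = -68)
X(W) = -6*W*(4 - W)
3755*X(t(T(R(1)), -5)) = 3755*(6*(-68)*(-4 - 68)) = 3755*(6*(-68)*(-72)) = 3755*29376 = 110306880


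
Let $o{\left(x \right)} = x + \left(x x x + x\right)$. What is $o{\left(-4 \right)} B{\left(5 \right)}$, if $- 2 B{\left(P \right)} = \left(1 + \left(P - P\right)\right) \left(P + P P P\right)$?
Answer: $4680$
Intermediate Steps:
$o{\left(x \right)} = x^{3} + 2 x$ ($o{\left(x \right)} = x + \left(x^{2} x + x\right) = x + \left(x^{3} + x\right) = x + \left(x + x^{3}\right) = x^{3} + 2 x$)
$B{\left(P \right)} = - \frac{P}{2} - \frac{P^{3}}{2}$ ($B{\left(P \right)} = - \frac{\left(1 + \left(P - P\right)\right) \left(P + P P P\right)}{2} = - \frac{\left(1 + 0\right) \left(P + P^{2} P\right)}{2} = - \frac{1 \left(P + P^{3}\right)}{2} = - \frac{P + P^{3}}{2} = - \frac{P}{2} - \frac{P^{3}}{2}$)
$o{\left(-4 \right)} B{\left(5 \right)} = - 4 \left(2 + \left(-4\right)^{2}\right) \left(\left(- \frac{1}{2}\right) 5 \left(1 + 5^{2}\right)\right) = - 4 \left(2 + 16\right) \left(\left(- \frac{1}{2}\right) 5 \left(1 + 25\right)\right) = \left(-4\right) 18 \left(\left(- \frac{1}{2}\right) 5 \cdot 26\right) = \left(-72\right) \left(-65\right) = 4680$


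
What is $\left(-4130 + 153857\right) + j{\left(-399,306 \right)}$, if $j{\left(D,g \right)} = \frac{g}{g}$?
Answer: $149728$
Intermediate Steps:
$j{\left(D,g \right)} = 1$
$\left(-4130 + 153857\right) + j{\left(-399,306 \right)} = \left(-4130 + 153857\right) + 1 = 149727 + 1 = 149728$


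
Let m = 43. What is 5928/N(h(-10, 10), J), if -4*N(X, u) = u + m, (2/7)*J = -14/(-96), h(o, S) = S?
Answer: -2276352/4177 ≈ -544.97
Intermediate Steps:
J = 49/96 (J = 7*(-14/(-96))/2 = 7*(-14*(-1/96))/2 = (7/2)*(7/48) = 49/96 ≈ 0.51042)
N(X, u) = -43/4 - u/4 (N(X, u) = -(u + 43)/4 = -(43 + u)/4 = -43/4 - u/4)
5928/N(h(-10, 10), J) = 5928/(-43/4 - 1/4*49/96) = 5928/(-43/4 - 49/384) = 5928/(-4177/384) = 5928*(-384/4177) = -2276352/4177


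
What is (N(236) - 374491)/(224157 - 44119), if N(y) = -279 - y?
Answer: -187503/90019 ≈ -2.0829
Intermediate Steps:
(N(236) - 374491)/(224157 - 44119) = ((-279 - 1*236) - 374491)/(224157 - 44119) = ((-279 - 236) - 374491)/180038 = (-515 - 374491)*(1/180038) = -375006*1/180038 = -187503/90019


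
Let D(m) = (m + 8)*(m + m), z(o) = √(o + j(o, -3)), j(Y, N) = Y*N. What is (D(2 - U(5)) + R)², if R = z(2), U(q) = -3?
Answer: 16896 + 520*I ≈ 16896.0 + 520.0*I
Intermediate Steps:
j(Y, N) = N*Y
z(o) = √2*√(-o) (z(o) = √(o - 3*o) = √(-2*o) = √2*√(-o))
R = 2*I (R = √2*√(-1*2) = √2*√(-2) = √2*(I*√2) = 2*I ≈ 2.0*I)
D(m) = 2*m*(8 + m) (D(m) = (8 + m)*(2*m) = 2*m*(8 + m))
(D(2 - U(5)) + R)² = (2*(2 - 1*(-3))*(8 + (2 - 1*(-3))) + 2*I)² = (2*(2 + 3)*(8 + (2 + 3)) + 2*I)² = (2*5*(8 + 5) + 2*I)² = (2*5*13 + 2*I)² = (130 + 2*I)²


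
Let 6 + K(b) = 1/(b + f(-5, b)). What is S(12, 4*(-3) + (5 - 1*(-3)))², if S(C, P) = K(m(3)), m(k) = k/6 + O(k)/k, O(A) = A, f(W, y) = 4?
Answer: 4096/121 ≈ 33.851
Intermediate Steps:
m(k) = 1 + k/6 (m(k) = k/6 + k/k = k*(⅙) + 1 = k/6 + 1 = 1 + k/6)
K(b) = -6 + 1/(4 + b) (K(b) = -6 + 1/(b + 4) = -6 + 1/(4 + b))
S(C, P) = -64/11 (S(C, P) = (-23 - 6*(1 + (⅙)*3))/(4 + (1 + (⅙)*3)) = (-23 - 6*(1 + ½))/(4 + (1 + ½)) = (-23 - 6*3/2)/(4 + 3/2) = (-23 - 9)/(11/2) = (2/11)*(-32) = -64/11)
S(12, 4*(-3) + (5 - 1*(-3)))² = (-64/11)² = 4096/121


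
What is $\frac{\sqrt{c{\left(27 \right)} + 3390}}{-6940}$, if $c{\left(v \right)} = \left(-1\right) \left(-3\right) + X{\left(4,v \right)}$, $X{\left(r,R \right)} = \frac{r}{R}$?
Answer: $- \frac{\sqrt{274845}}{62460} \approx -0.0083935$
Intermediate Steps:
$c{\left(v \right)} = 3 + \frac{4}{v}$ ($c{\left(v \right)} = \left(-1\right) \left(-3\right) + \frac{4}{v} = 3 + \frac{4}{v}$)
$\frac{\sqrt{c{\left(27 \right)} + 3390}}{-6940} = \frac{\sqrt{\left(3 + \frac{4}{27}\right) + 3390}}{-6940} = \sqrt{\left(3 + 4 \cdot \frac{1}{27}\right) + 3390} \left(- \frac{1}{6940}\right) = \sqrt{\left(3 + \frac{4}{27}\right) + 3390} \left(- \frac{1}{6940}\right) = \sqrt{\frac{85}{27} + 3390} \left(- \frac{1}{6940}\right) = \sqrt{\frac{91615}{27}} \left(- \frac{1}{6940}\right) = \frac{\sqrt{274845}}{9} \left(- \frac{1}{6940}\right) = - \frac{\sqrt{274845}}{62460}$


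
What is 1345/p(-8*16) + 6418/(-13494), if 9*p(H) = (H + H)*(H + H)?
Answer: -128632589/442171392 ≈ -0.29091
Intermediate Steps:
p(H) = 4*H²/9 (p(H) = ((H + H)*(H + H))/9 = ((2*H)*(2*H))/9 = (4*H²)/9 = 4*H²/9)
1345/p(-8*16) + 6418/(-13494) = 1345/((4*(-8*16)²/9)) + 6418/(-13494) = 1345/(((4/9)*(-128)²)) + 6418*(-1/13494) = 1345/(((4/9)*16384)) - 3209/6747 = 1345/(65536/9) - 3209/6747 = 1345*(9/65536) - 3209/6747 = 12105/65536 - 3209/6747 = -128632589/442171392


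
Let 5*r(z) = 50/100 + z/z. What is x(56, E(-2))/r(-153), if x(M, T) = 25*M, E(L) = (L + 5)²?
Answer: 14000/3 ≈ 4666.7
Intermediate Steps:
r(z) = 3/10 (r(z) = (50/100 + z/z)/5 = (50*(1/100) + 1)/5 = (½ + 1)/5 = (⅕)*(3/2) = 3/10)
E(L) = (5 + L)²
x(56, E(-2))/r(-153) = (25*56)/(3/10) = 1400*(10/3) = 14000/3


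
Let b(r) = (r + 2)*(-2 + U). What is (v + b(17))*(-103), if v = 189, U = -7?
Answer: -1854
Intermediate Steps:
b(r) = -18 - 9*r (b(r) = (r + 2)*(-2 - 7) = (2 + r)*(-9) = -18 - 9*r)
(v + b(17))*(-103) = (189 + (-18 - 9*17))*(-103) = (189 + (-18 - 153))*(-103) = (189 - 171)*(-103) = 18*(-103) = -1854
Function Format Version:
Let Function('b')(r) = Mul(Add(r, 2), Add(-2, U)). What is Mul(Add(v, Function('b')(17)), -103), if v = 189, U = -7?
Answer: -1854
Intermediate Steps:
Function('b')(r) = Add(-18, Mul(-9, r)) (Function('b')(r) = Mul(Add(r, 2), Add(-2, -7)) = Mul(Add(2, r), -9) = Add(-18, Mul(-9, r)))
Mul(Add(v, Function('b')(17)), -103) = Mul(Add(189, Add(-18, Mul(-9, 17))), -103) = Mul(Add(189, Add(-18, -153)), -103) = Mul(Add(189, -171), -103) = Mul(18, -103) = -1854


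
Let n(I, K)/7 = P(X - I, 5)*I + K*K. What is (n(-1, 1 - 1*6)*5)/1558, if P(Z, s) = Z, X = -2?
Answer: 455/779 ≈ 0.58408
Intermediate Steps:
n(I, K) = 7*K² + 7*I*(-2 - I) (n(I, K) = 7*((-2 - I)*I + K*K) = 7*(I*(-2 - I) + K²) = 7*(K² + I*(-2 - I)) = 7*K² + 7*I*(-2 - I))
(n(-1, 1 - 1*6)*5)/1558 = ((7*(1 - 1*6)² - 7*(-1)*(2 - 1))*5)/1558 = ((7*(1 - 6)² - 7*(-1)*1)*5)*(1/1558) = ((7*(-5)² + 7)*5)*(1/1558) = ((7*25 + 7)*5)*(1/1558) = ((175 + 7)*5)*(1/1558) = (182*5)*(1/1558) = 910*(1/1558) = 455/779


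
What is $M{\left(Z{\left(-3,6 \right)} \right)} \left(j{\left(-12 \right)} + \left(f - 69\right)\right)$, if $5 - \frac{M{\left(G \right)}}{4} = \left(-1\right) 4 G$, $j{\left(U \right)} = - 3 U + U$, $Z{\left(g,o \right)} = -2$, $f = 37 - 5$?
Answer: $156$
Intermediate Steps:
$f = 32$
$j{\left(U \right)} = - 2 U$
$M{\left(G \right)} = 20 + 16 G$ ($M{\left(G \right)} = 20 - 4 \left(-1\right) 4 G = 20 - 4 \left(- 4 G\right) = 20 + 16 G$)
$M{\left(Z{\left(-3,6 \right)} \right)} \left(j{\left(-12 \right)} + \left(f - 69\right)\right) = \left(20 + 16 \left(-2\right)\right) \left(\left(-2\right) \left(-12\right) + \left(32 - 69\right)\right) = \left(20 - 32\right) \left(24 + \left(32 - 69\right)\right) = - 12 \left(24 - 37\right) = \left(-12\right) \left(-13\right) = 156$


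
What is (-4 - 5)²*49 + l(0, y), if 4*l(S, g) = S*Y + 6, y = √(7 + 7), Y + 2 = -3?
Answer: 7941/2 ≈ 3970.5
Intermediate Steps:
Y = -5 (Y = -2 - 3 = -5)
y = √14 ≈ 3.7417
l(S, g) = 3/2 - 5*S/4 (l(S, g) = (S*(-5) + 6)/4 = (-5*S + 6)/4 = (6 - 5*S)/4 = 3/2 - 5*S/4)
(-4 - 5)²*49 + l(0, y) = (-4 - 5)²*49 + (3/2 - 5/4*0) = (-9)²*49 + (3/2 + 0) = 81*49 + 3/2 = 3969 + 3/2 = 7941/2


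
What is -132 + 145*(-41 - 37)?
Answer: -11442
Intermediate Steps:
-132 + 145*(-41 - 37) = -132 + 145*(-78) = -132 - 11310 = -11442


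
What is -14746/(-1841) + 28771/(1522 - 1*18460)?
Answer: 196800337/31182858 ≈ 6.3112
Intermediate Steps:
-14746/(-1841) + 28771/(1522 - 1*18460) = -14746*(-1/1841) + 28771/(1522 - 18460) = 14746/1841 + 28771/(-16938) = 14746/1841 + 28771*(-1/16938) = 14746/1841 - 28771/16938 = 196800337/31182858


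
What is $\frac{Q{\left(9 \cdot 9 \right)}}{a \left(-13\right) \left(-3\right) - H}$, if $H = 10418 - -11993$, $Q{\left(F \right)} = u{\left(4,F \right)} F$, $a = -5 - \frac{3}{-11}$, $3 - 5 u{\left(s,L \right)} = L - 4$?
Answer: $\frac{65934}{1242745} \approx 0.053055$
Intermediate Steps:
$u{\left(s,L \right)} = \frac{7}{5} - \frac{L}{5}$ ($u{\left(s,L \right)} = \frac{3}{5} - \frac{L - 4}{5} = \frac{3}{5} - \frac{-4 + L}{5} = \frac{3}{5} - \left(- \frac{4}{5} + \frac{L}{5}\right) = \frac{7}{5} - \frac{L}{5}$)
$a = - \frac{52}{11}$ ($a = -5 - - \frac{3}{11} = -5 + \frac{3}{11} = - \frac{52}{11} \approx -4.7273$)
$Q{\left(F \right)} = F \left(\frac{7}{5} - \frac{F}{5}\right)$ ($Q{\left(F \right)} = \left(\frac{7}{5} - \frac{F}{5}\right) F = F \left(\frac{7}{5} - \frac{F}{5}\right)$)
$H = 22411$ ($H = 10418 + 11993 = 22411$)
$\frac{Q{\left(9 \cdot 9 \right)}}{a \left(-13\right) \left(-3\right) - H} = \frac{\frac{1}{5} \cdot 9 \cdot 9 \left(7 - 9 \cdot 9\right)}{\left(- \frac{52}{11}\right) \left(-13\right) \left(-3\right) - 22411} = \frac{\frac{1}{5} \cdot 81 \left(7 - 81\right)}{\frac{676}{11} \left(-3\right) - 22411} = \frac{\frac{1}{5} \cdot 81 \left(7 - 81\right)}{- \frac{2028}{11} - 22411} = \frac{\frac{1}{5} \cdot 81 \left(-74\right)}{- \frac{248549}{11}} = \left(- \frac{5994}{5}\right) \left(- \frac{11}{248549}\right) = \frac{65934}{1242745}$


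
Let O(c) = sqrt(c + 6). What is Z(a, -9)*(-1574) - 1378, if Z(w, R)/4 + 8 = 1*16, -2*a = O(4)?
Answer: -51746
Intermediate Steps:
O(c) = sqrt(6 + c)
a = -sqrt(10)/2 (a = -sqrt(6 + 4)/2 = -sqrt(10)/2 ≈ -1.5811)
Z(w, R) = 32 (Z(w, R) = -32 + 4*(1*16) = -32 + 4*16 = -32 + 64 = 32)
Z(a, -9)*(-1574) - 1378 = 32*(-1574) - 1378 = -50368 - 1378 = -51746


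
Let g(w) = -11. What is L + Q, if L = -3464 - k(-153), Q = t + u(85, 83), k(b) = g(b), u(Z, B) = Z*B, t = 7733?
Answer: 11335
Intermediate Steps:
u(Z, B) = B*Z
k(b) = -11
Q = 14788 (Q = 7733 + 83*85 = 7733 + 7055 = 14788)
L = -3453 (L = -3464 - 1*(-11) = -3464 + 11 = -3453)
L + Q = -3453 + 14788 = 11335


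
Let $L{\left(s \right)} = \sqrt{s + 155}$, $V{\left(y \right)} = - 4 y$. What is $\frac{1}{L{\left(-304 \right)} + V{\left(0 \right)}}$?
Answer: $- \frac{i \sqrt{149}}{149} \approx - 0.081923 i$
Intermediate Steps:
$L{\left(s \right)} = \sqrt{155 + s}$
$\frac{1}{L{\left(-304 \right)} + V{\left(0 \right)}} = \frac{1}{\sqrt{155 - 304} - 0} = \frac{1}{\sqrt{-149} + 0} = \frac{1}{i \sqrt{149} + 0} = \frac{1}{i \sqrt{149}} = - \frac{i \sqrt{149}}{149}$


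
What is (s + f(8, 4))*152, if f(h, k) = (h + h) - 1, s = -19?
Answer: -608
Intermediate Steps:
f(h, k) = -1 + 2*h (f(h, k) = 2*h - 1 = -1 + 2*h)
(s + f(8, 4))*152 = (-19 + (-1 + 2*8))*152 = (-19 + (-1 + 16))*152 = (-19 + 15)*152 = -4*152 = -608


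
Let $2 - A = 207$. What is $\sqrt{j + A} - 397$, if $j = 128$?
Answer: $-397 + i \sqrt{77} \approx -397.0 + 8.775 i$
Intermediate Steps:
$A = -205$ ($A = 2 - 207 = -205$)
$\sqrt{j + A} - 397 = \sqrt{128 - 205} - 397 = \sqrt{-77} - 397 = i \sqrt{77} - 397 = -397 + i \sqrt{77}$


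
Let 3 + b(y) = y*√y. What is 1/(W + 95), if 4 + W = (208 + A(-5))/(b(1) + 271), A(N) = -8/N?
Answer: 1345/123443 ≈ 0.010896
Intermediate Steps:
b(y) = -3 + y^(3/2) (b(y) = -3 + y*√y = -3 + y^(3/2))
W = -4332/1345 (W = -4 + (208 - 8/(-5))/((-3 + 1^(3/2)) + 271) = -4 + (208 - 8*(-⅕))/((-3 + 1) + 271) = -4 + (208 + 8/5)/(-2 + 271) = -4 + (1048/5)/269 = -4 + (1048/5)*(1/269) = -4 + 1048/1345 = -4332/1345 ≈ -3.2208)
1/(W + 95) = 1/(-4332/1345 + 95) = 1/(123443/1345) = 1345/123443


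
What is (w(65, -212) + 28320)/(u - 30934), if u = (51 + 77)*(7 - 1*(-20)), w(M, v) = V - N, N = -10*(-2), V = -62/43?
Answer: -608419/590777 ≈ -1.0299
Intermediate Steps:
V = -62/43 (V = -62*1/43 = -62/43 ≈ -1.4419)
N = 20
w(M, v) = -922/43 (w(M, v) = -62/43 - 1*20 = -62/43 - 20 = -922/43)
u = 3456 (u = 128*(7 + 20) = 128*27 = 3456)
(w(65, -212) + 28320)/(u - 30934) = (-922/43 + 28320)/(3456 - 30934) = (1216838/43)/(-27478) = (1216838/43)*(-1/27478) = -608419/590777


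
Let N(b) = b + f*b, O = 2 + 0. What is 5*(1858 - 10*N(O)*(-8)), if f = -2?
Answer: 8490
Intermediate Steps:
O = 2
N(b) = -b (N(b) = b - 2*b = -b)
5*(1858 - 10*N(O)*(-8)) = 5*(1858 - (-10)*2*(-8)) = 5*(1858 - 10*(-2)*(-8)) = 5*(1858 + 20*(-8)) = 5*(1858 - 160) = 5*1698 = 8490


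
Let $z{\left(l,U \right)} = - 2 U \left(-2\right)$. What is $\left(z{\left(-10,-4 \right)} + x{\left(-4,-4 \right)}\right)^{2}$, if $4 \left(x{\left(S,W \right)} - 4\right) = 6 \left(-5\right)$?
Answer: $\frac{1521}{4} \approx 380.25$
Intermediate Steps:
$x{\left(S,W \right)} = - \frac{7}{2}$ ($x{\left(S,W \right)} = 4 + \frac{6 \left(-5\right)}{4} = 4 + \frac{1}{4} \left(-30\right) = 4 - \frac{15}{2} = - \frac{7}{2}$)
$z{\left(l,U \right)} = 4 U$
$\left(z{\left(-10,-4 \right)} + x{\left(-4,-4 \right)}\right)^{2} = \left(4 \left(-4\right) - \frac{7}{2}\right)^{2} = \left(-16 - \frac{7}{2}\right)^{2} = \left(- \frac{39}{2}\right)^{2} = \frac{1521}{4}$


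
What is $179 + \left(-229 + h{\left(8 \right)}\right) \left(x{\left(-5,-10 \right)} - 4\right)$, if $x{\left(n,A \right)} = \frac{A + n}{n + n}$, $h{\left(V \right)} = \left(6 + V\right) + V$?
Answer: $\frac{1393}{2} \approx 696.5$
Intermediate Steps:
$h{\left(V \right)} = 6 + 2 V$
$x{\left(n,A \right)} = \frac{A + n}{2 n}$
$179 + \left(-229 + h{\left(8 \right)}\right) \left(x{\left(-5,-10 \right)} - 4\right) = 179 + \left(-229 + \left(6 + 2 \cdot 8\right)\right) \left(\frac{-10 - 5}{2 \left(-5\right)} - 4\right) = 179 + \left(-229 + \left(6 + 16\right)\right) \left(\frac{1}{2} \left(- \frac{1}{5}\right) \left(-15\right) - 4\right) = 179 + \left(-229 + 22\right) \left(\frac{3}{2} - 4\right) = 179 - - \frac{1035}{2} = 179 + \frac{1035}{2} = \frac{1393}{2}$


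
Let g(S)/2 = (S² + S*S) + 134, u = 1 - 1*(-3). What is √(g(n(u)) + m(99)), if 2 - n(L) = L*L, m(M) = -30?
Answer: √1022 ≈ 31.969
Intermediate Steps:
u = 4 (u = 1 + 3 = 4)
n(L) = 2 - L² (n(L) = 2 - L*L = 2 - L²)
g(S) = 268 + 4*S² (g(S) = 2*((S² + S*S) + 134) = 2*((S² + S²) + 134) = 2*(2*S² + 134) = 2*(134 + 2*S²) = 268 + 4*S²)
√(g(n(u)) + m(99)) = √((268 + 4*(2 - 1*4²)²) - 30) = √((268 + 4*(2 - 1*16)²) - 30) = √((268 + 4*(2 - 16)²) - 30) = √((268 + 4*(-14)²) - 30) = √((268 + 4*196) - 30) = √((268 + 784) - 30) = √(1052 - 30) = √1022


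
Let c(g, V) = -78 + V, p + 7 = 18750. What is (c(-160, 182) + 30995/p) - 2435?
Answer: -43658938/18743 ≈ -2329.3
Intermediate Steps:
p = 18743 (p = -7 + 18750 = 18743)
(c(-160, 182) + 30995/p) - 2435 = ((-78 + 182) + 30995/18743) - 2435 = (104 + 30995*(1/18743)) - 2435 = (104 + 30995/18743) - 2435 = 1980267/18743 - 2435 = -43658938/18743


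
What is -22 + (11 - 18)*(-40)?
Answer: 258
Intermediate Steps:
-22 + (11 - 18)*(-40) = -22 - 7*(-40) = -22 + 280 = 258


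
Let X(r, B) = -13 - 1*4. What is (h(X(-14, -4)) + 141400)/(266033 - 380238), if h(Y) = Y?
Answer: -141383/114205 ≈ -1.2380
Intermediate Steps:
X(r, B) = -17 (X(r, B) = -13 - 4 = -17)
(h(X(-14, -4)) + 141400)/(266033 - 380238) = (-17 + 141400)/(266033 - 380238) = 141383/(-114205) = 141383*(-1/114205) = -141383/114205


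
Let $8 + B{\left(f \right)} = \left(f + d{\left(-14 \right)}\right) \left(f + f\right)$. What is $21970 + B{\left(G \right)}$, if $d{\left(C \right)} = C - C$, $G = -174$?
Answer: $82514$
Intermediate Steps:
$d{\left(C \right)} = 0$
$B{\left(f \right)} = -8 + 2 f^{2}$ ($B{\left(f \right)} = -8 + \left(f + 0\right) \left(f + f\right) = -8 + f 2 f = -8 + 2 f^{2}$)
$21970 + B{\left(G \right)} = 21970 - \left(8 - 2 \left(-174\right)^{2}\right) = 21970 + \left(-8 + 2 \cdot 30276\right) = 21970 + \left(-8 + 60552\right) = 21970 + 60544 = 82514$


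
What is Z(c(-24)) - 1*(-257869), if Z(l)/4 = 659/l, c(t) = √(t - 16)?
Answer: 257869 - 659*I*√10/5 ≈ 2.5787e+5 - 416.79*I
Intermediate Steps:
c(t) = √(-16 + t)
Z(l) = 2636/l (Z(l) = 4*(659/l) = 2636/l)
Z(c(-24)) - 1*(-257869) = 2636/(√(-16 - 24)) - 1*(-257869) = 2636/(√(-40)) + 257869 = 2636/((2*I*√10)) + 257869 = 2636*(-I*√10/20) + 257869 = -659*I*√10/5 + 257869 = 257869 - 659*I*√10/5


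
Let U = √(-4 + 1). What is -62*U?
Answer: -62*I*√3 ≈ -107.39*I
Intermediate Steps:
U = I*√3 (U = √(-3) = I*√3 ≈ 1.732*I)
-62*U = -62*I*√3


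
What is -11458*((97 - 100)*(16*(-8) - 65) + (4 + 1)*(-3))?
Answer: -6462312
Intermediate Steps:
-11458*((97 - 100)*(16*(-8) - 65) + (4 + 1)*(-3)) = -11458*(-3*(-128 - 65) + 5*(-3)) = -11458*(-3*(-193) - 15) = -11458*(579 - 15) = -11458*564 = -6462312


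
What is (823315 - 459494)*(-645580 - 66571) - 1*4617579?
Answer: -259100106550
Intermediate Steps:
(823315 - 459494)*(-645580 - 66571) - 1*4617579 = 363821*(-712151) - 4617579 = -259095488971 - 4617579 = -259100106550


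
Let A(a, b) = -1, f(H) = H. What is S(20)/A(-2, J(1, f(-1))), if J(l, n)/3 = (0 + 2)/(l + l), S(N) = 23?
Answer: -23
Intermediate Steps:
J(l, n) = 3/l (J(l, n) = 3*((0 + 2)/(l + l)) = 3*(2/((2*l))) = 3*(2*(1/(2*l))) = 3/l)
S(20)/A(-2, J(1, f(-1))) = 23/(-1) = 23*(-1) = -23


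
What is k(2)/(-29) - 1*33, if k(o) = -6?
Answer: -951/29 ≈ -32.793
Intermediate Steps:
k(2)/(-29) - 1*33 = -6/(-29) - 1*33 = -1/29*(-6) - 33 = 6/29 - 33 = -951/29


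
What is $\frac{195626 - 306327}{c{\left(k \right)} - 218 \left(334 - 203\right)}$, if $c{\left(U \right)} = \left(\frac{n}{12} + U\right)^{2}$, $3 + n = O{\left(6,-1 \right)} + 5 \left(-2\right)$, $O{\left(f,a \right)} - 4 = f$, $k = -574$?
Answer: $- \frac{1771216}{4819281} \approx -0.36753$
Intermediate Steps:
$O{\left(f,a \right)} = 4 + f$
$n = -3$ ($n = -3 + \left(\left(4 + 6\right) + 5 \left(-2\right)\right) = -3 + \left(10 - 10\right) = -3 + 0 = -3$)
$c{\left(U \right)} = \left(- \frac{1}{4} + U\right)^{2}$ ($c{\left(U \right)} = \left(- \frac{3}{12} + U\right)^{2} = \left(\left(-3\right) \frac{1}{12} + U\right)^{2} = \left(- \frac{1}{4} + U\right)^{2}$)
$\frac{195626 - 306327}{c{\left(k \right)} - 218 \left(334 - 203\right)} = \frac{195626 - 306327}{\frac{\left(-1 + 4 \left(-574\right)\right)^{2}}{16} - 218 \left(334 - 203\right)} = - \frac{110701}{\frac{\left(-1 - 2296\right)^{2}}{16} - 28558} = - \frac{110701}{\frac{\left(-2297\right)^{2}}{16} - 28558} = - \frac{110701}{\frac{1}{16} \cdot 5276209 - 28558} = - \frac{110701}{\frac{5276209}{16} - 28558} = - \frac{110701}{\frac{4819281}{16}} = \left(-110701\right) \frac{16}{4819281} = - \frac{1771216}{4819281}$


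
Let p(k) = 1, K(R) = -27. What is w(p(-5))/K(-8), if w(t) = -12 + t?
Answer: 11/27 ≈ 0.40741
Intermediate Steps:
w(p(-5))/K(-8) = (-12 + 1)/(-27) = -11*(-1/27) = 11/27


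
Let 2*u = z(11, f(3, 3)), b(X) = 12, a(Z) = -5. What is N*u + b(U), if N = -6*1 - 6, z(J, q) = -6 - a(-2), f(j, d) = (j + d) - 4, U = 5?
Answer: 18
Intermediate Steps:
f(j, d) = -4 + d + j (f(j, d) = (d + j) - 4 = -4 + d + j)
z(J, q) = -1 (z(J, q) = -6 - 1*(-5) = -6 + 5 = -1)
u = -½ (u = (½)*(-1) = -½ ≈ -0.50000)
N = -12 (N = -6 - 6 = -12)
N*u + b(U) = -12*(-½) + 12 = 6 + 12 = 18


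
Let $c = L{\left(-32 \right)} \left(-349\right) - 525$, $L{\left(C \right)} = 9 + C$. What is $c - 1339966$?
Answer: $-1332464$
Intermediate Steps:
$c = 7502$ ($c = \left(9 - 32\right) \left(-349\right) - 525 = \left(-23\right) \left(-349\right) - 525 = 8027 - 525 = 7502$)
$c - 1339966 = 7502 - 1339966 = -1332464$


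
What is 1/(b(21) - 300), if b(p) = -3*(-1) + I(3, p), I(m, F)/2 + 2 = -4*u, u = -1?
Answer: -1/293 ≈ -0.0034130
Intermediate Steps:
I(m, F) = 4 (I(m, F) = -4 + 2*(-4*(-1)) = -4 + 2*4 = -4 + 8 = 4)
b(p) = 7 (b(p) = -3*(-1) + 4 = 3 + 4 = 7)
1/(b(21) - 300) = 1/(7 - 300) = 1/(-293) = -1/293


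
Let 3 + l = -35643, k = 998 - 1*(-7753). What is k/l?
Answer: -2917/11882 ≈ -0.24550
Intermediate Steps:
k = 8751 (k = 998 + 7753 = 8751)
l = -35646 (l = -3 - 35643 = -35646)
k/l = 8751/(-35646) = 8751*(-1/35646) = -2917/11882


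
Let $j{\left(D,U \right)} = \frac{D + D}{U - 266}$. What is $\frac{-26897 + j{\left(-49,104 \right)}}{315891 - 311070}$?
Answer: $- \frac{2178608}{390501} \approx -5.579$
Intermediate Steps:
$j{\left(D,U \right)} = \frac{2 D}{-266 + U}$
$\frac{-26897 + j{\left(-49,104 \right)}}{315891 - 311070} = \frac{-26897 + 2 \left(-49\right) \frac{1}{-266 + 104}}{315891 - 311070} = \frac{-26897 + 2 \left(-49\right) \frac{1}{-162}}{4821} = \left(-26897 + 2 \left(-49\right) \left(- \frac{1}{162}\right)\right) \frac{1}{4821} = \left(-26897 + \frac{49}{81}\right) \frac{1}{4821} = \left(- \frac{2178608}{81}\right) \frac{1}{4821} = - \frac{2178608}{390501}$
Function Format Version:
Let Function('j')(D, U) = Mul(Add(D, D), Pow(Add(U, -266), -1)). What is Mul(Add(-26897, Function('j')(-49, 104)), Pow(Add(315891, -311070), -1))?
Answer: Rational(-2178608, 390501) ≈ -5.5790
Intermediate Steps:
Function('j')(D, U) = Mul(2, D, Pow(Add(-266, U), -1)) (Function('j')(D, U) = Mul(Mul(2, D), Pow(Add(-266, U), -1)) = Mul(2, D, Pow(Add(-266, U), -1)))
Mul(Add(-26897, Function('j')(-49, 104)), Pow(Add(315891, -311070), -1)) = Mul(Add(-26897, Mul(2, -49, Pow(Add(-266, 104), -1))), Pow(Add(315891, -311070), -1)) = Mul(Add(-26897, Mul(2, -49, Pow(-162, -1))), Pow(4821, -1)) = Mul(Add(-26897, Mul(2, -49, Rational(-1, 162))), Rational(1, 4821)) = Mul(Add(-26897, Rational(49, 81)), Rational(1, 4821)) = Mul(Rational(-2178608, 81), Rational(1, 4821)) = Rational(-2178608, 390501)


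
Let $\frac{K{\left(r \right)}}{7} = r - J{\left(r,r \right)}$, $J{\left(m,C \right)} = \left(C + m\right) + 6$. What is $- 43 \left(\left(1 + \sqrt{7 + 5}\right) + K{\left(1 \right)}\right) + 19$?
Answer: $2083 - 86 \sqrt{3} \approx 1934.0$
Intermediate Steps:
$J{\left(m,C \right)} = 6 + C + m$
$K{\left(r \right)} = -42 - 7 r$ ($K{\left(r \right)} = 7 \left(r - \left(6 + r + r\right)\right) = 7 \left(r - \left(6 + 2 r\right)\right) = 7 \left(-6 - r\right) = -42 - 7 r$)
$- 43 \left(\left(1 + \sqrt{7 + 5}\right) + K{\left(1 \right)}\right) + 19 = - 43 \left(\left(1 + \sqrt{7 + 5}\right) - 49\right) + 19 = - 43 \left(\left(1 + \sqrt{12}\right) - 49\right) + 19 = - 43 \left(\left(1 + 2 \sqrt{3}\right) - 49\right) + 19 = - 43 \left(-48 + 2 \sqrt{3}\right) + 19 = \left(2064 - 86 \sqrt{3}\right) + 19 = 2083 - 86 \sqrt{3}$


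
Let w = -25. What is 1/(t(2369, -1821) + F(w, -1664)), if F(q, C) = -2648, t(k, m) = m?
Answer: -1/4469 ≈ -0.00022376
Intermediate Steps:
1/(t(2369, -1821) + F(w, -1664)) = 1/(-1821 - 2648) = 1/(-4469) = -1/4469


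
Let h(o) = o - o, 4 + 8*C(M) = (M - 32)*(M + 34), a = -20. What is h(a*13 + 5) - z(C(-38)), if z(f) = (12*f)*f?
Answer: -14283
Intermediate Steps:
C(M) = -½ + (-32 + M)*(34 + M)/8 (C(M) = -½ + ((M - 32)*(M + 34))/8 = -½ + ((-32 + M)*(34 + M))/8 = -½ + (-32 + M)*(34 + M)/8)
h(o) = 0
z(f) = 12*f²
h(a*13 + 5) - z(C(-38)) = 0 - 12*(-273/2 + (¼)*(-38) + (⅛)*(-38)²)² = 0 - 12*(-273/2 - 19/2 + (⅛)*1444)² = 0 - 12*(-273/2 - 19/2 + 361/2)² = 0 - 12*(69/2)² = 0 - 12*4761/4 = 0 - 1*14283 = 0 - 14283 = -14283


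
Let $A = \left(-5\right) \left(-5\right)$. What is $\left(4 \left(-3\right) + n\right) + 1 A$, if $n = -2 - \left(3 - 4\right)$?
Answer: $12$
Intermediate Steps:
$A = 25$
$n = -1$ ($n = -2 - -1 = -2 + 1 = -1$)
$\left(4 \left(-3\right) + n\right) + 1 A = \left(4 \left(-3\right) - 1\right) + 1 \cdot 25 = \left(-12 - 1\right) + 25 = -13 + 25 = 12$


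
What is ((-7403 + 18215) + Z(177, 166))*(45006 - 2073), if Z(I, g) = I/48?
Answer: 7429598583/16 ≈ 4.6435e+8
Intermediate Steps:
Z(I, g) = I/48 (Z(I, g) = I*(1/48) = I/48)
((-7403 + 18215) + Z(177, 166))*(45006 - 2073) = ((-7403 + 18215) + (1/48)*177)*(45006 - 2073) = (10812 + 59/16)*42933 = (173051/16)*42933 = 7429598583/16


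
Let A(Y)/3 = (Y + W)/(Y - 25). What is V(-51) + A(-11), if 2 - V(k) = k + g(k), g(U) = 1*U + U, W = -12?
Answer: 1883/12 ≈ 156.92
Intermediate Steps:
A(Y) = 3*(-12 + Y)/(-25 + Y) (A(Y) = 3*((Y - 12)/(Y - 25)) = 3*((-12 + Y)/(-25 + Y)) = 3*(-12 + Y)/(-25 + Y))
g(U) = 2*U (g(U) = U + U = 2*U)
V(k) = 2 - 3*k (V(k) = 2 - (k + 2*k) = 2 - 3*k)
V(-51) + A(-11) = (2 - 3*(-51)) + 3*(-12 - 11)/(-25 - 11) = (2 + 153) + 3*(-23)/(-36) = 155 + 3*(-1/36)*(-23) = 155 + 23/12 = 1883/12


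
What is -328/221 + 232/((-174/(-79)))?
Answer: 68852/663 ≈ 103.85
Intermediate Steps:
-328/221 + 232/((-174/(-79))) = -328*1/221 + 232/((-174*(-1/79))) = -328/221 + 232/(174/79) = -328/221 + 232*(79/174) = -328/221 + 316/3 = 68852/663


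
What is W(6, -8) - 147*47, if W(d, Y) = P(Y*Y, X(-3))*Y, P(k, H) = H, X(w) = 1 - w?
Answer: -6941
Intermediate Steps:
W(d, Y) = 4*Y (W(d, Y) = (1 - 1*(-3))*Y = (1 + 3)*Y = 4*Y)
W(6, -8) - 147*47 = 4*(-8) - 147*47 = -32 - 6909 = -6941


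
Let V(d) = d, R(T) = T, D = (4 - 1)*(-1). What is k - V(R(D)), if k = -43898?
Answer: -43895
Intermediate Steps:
D = -3 (D = 3*(-1) = -3)
k - V(R(D)) = -43898 - 1*(-3) = -43898 + 3 = -43895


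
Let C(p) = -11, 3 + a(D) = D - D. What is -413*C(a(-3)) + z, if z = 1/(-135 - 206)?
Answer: 1549162/341 ≈ 4543.0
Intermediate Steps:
a(D) = -3 (a(D) = -3 + (D - D) = -3 + 0 = -3)
z = -1/341 (z = 1/(-341) = -1/341 ≈ -0.0029326)
-413*C(a(-3)) + z = -413*(-11) - 1/341 = 4543 - 1/341 = 1549162/341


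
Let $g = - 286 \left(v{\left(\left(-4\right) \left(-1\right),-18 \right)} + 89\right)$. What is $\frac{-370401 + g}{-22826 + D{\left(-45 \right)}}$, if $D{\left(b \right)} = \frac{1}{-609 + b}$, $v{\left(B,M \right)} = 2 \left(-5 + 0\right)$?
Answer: $\frac{51403746}{2985641} \approx 17.217$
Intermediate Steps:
$v{\left(B,M \right)} = -10$ ($v{\left(B,M \right)} = 2 \left(-5\right) = -10$)
$g = -22594$ ($g = - 286 \left(-10 + 89\right) = \left(-286\right) 79 = -22594$)
$\frac{-370401 + g}{-22826 + D{\left(-45 \right)}} = \frac{-370401 - 22594}{-22826 + \frac{1}{-609 - 45}} = - \frac{392995}{-22826 + \frac{1}{-654}} = - \frac{392995}{-22826 - \frac{1}{654}} = - \frac{392995}{- \frac{14928205}{654}} = \left(-392995\right) \left(- \frac{654}{14928205}\right) = \frac{51403746}{2985641}$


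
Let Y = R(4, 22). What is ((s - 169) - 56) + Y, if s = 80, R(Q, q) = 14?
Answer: -131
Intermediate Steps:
Y = 14
((s - 169) - 56) + Y = ((80 - 169) - 56) + 14 = (-89 - 56) + 14 = -145 + 14 = -131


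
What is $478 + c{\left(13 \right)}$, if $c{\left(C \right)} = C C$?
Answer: $647$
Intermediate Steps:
$c{\left(C \right)} = C^{2}$
$478 + c{\left(13 \right)} = 478 + 13^{2} = 478 + 169 = 647$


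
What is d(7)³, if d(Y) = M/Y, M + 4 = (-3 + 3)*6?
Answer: -64/343 ≈ -0.18659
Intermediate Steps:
M = -4 (M = -4 + (-3 + 3)*6 = -4 + 0*6 = -4 + 0 = -4)
d(Y) = -4/Y
d(7)³ = (-4/7)³ = -64/343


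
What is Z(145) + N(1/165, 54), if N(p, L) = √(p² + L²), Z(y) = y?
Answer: 145 + √79388101/165 ≈ 199.00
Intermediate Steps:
N(p, L) = √(L² + p²)
Z(145) + N(1/165, 54) = 145 + √(54² + (1/165)²) = 145 + √(2916 + (1/165)²) = 145 + √(2916 + 1/27225) = 145 + √(79388101/27225) = 145 + √79388101/165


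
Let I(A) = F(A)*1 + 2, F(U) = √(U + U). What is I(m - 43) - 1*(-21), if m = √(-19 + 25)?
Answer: 23 + √(-86 + 2*√6) ≈ 23.0 + 9.0056*I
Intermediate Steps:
m = √6 ≈ 2.4495
F(U) = √2*√U (F(U) = √(2*U) = √2*√U)
I(A) = 2 + √2*√A (I(A) = (√2*√A)*1 + 2 = √2*√A + 2 = 2 + √2*√A)
I(m - 43) - 1*(-21) = (2 + √2*√(√6 - 43)) - 1*(-21) = (2 + √2*√(-43 + √6)) + 21 = 23 + √2*√(-43 + √6)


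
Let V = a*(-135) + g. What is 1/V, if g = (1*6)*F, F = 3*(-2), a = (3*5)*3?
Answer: -1/6111 ≈ -0.00016364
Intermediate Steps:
a = 45 (a = 15*3 = 45)
F = -6
g = -36 (g = (1*6)*(-6) = 6*(-6) = -36)
V = -6111 (V = 45*(-135) - 36 = -6075 - 36 = -6111)
1/V = 1/(-6111) = -1/6111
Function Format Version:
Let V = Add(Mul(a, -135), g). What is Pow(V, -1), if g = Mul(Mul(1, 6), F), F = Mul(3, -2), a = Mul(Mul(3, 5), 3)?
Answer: Rational(-1, 6111) ≈ -0.00016364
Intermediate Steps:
a = 45 (a = Mul(15, 3) = 45)
F = -6
g = -36 (g = Mul(Mul(1, 6), -6) = Mul(6, -6) = -36)
V = -6111 (V = Add(Mul(45, -135), -36) = Add(-6075, -36) = -6111)
Pow(V, -1) = Pow(-6111, -1) = Rational(-1, 6111)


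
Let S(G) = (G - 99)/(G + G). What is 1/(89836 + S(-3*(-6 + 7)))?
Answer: 1/89853 ≈ 1.1129e-5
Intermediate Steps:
S(G) = (-99 + G)/(2*G) (S(G) = (-99 + G)/((2*G)) = (-99 + G)*(1/(2*G)) = (-99 + G)/(2*G))
1/(89836 + S(-3*(-6 + 7))) = 1/(89836 + (-99 - 3*(-6 + 7))/(2*((-3*(-6 + 7))))) = 1/(89836 + (-99 - 3*1)/(2*((-3*1)))) = 1/(89836 + (1/2)*(-99 - 3)/(-3)) = 1/(89836 + (1/2)*(-1/3)*(-102)) = 1/(89836 + 17) = 1/89853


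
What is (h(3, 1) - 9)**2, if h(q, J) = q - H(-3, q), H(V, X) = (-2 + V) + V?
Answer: 4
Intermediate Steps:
H(V, X) = -2 + 2*V
h(q, J) = 8 + q (h(q, J) = q - (-2 + 2*(-3)) = q - (-2 - 6) = q - 1*(-8) = q + 8 = 8 + q)
(h(3, 1) - 9)**2 = ((8 + 3) - 9)**2 = (11 - 9)**2 = 2**2 = 4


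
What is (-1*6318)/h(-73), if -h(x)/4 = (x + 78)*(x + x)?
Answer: -3159/1460 ≈ -2.1637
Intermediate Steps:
h(x) = -8*x*(78 + x) (h(x) = -4*(x + 78)*(x + x) = -4*(78 + x)*2*x = -8*x*(78 + x))
(-1*6318)/h(-73) = (-1*6318)/((-8*(-73)*(78 - 73))) = -6318/((-8*(-73)*5)) = -6318/2920 = -6318*1/2920 = -3159/1460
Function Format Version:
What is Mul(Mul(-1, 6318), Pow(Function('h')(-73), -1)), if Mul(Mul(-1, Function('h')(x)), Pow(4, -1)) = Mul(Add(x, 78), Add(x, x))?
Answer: Rational(-3159, 1460) ≈ -2.1637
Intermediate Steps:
Function('h')(x) = Mul(-8, x, Add(78, x)) (Function('h')(x) = Mul(-4, Mul(Add(x, 78), Add(x, x))) = Mul(-4, Mul(Add(78, x), Mul(2, x))) = Mul(-4, Mul(2, x, Add(78, x))) = Mul(-8, x, Add(78, x)))
Mul(Mul(-1, 6318), Pow(Function('h')(-73), -1)) = Mul(Mul(-1, 6318), Pow(Mul(-8, -73, Add(78, -73)), -1)) = Mul(-6318, Pow(Mul(-8, -73, 5), -1)) = Mul(-6318, Pow(2920, -1)) = Mul(-6318, Rational(1, 2920)) = Rational(-3159, 1460)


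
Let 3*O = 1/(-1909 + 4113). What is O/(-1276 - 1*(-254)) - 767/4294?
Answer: -136394189/763593432 ≈ -0.17862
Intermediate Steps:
O = 1/6612 (O = 1/(3*(-1909 + 4113)) = (1/3)/2204 = (1/3)*(1/2204) = 1/6612 ≈ 0.00015124)
O/(-1276 - 1*(-254)) - 767/4294 = 1/(6612*(-1276 - 1*(-254))) - 767/4294 = 1/(6612*(-1276 + 254)) - 767*1/4294 = (1/6612)/(-1022) - 767/4294 = (1/6612)*(-1/1022) - 767/4294 = -1/6757464 - 767/4294 = -136394189/763593432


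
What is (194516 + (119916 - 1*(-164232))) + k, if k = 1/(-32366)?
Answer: 15492439023/32366 ≈ 4.7866e+5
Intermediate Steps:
k = -1/32366 ≈ -3.0897e-5
(194516 + (119916 - 1*(-164232))) + k = (194516 + (119916 - 1*(-164232))) - 1/32366 = (194516 + (119916 + 164232)) - 1/32366 = (194516 + 284148) - 1/32366 = 478664 - 1/32366 = 15492439023/32366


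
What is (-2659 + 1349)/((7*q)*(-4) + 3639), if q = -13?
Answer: -1310/4003 ≈ -0.32725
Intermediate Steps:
(-2659 + 1349)/((7*q)*(-4) + 3639) = (-2659 + 1349)/((7*(-13))*(-4) + 3639) = -1310/(-91*(-4) + 3639) = -1310/(364 + 3639) = -1310/4003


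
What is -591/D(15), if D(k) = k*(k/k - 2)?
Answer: 197/5 ≈ 39.400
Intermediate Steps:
D(k) = -k (D(k) = k*(1 - 2) = k*(-1) = -k)
-591/D(15) = -591/((-1*15)) = -591/(-15) = -591*(-1/15) = 197/5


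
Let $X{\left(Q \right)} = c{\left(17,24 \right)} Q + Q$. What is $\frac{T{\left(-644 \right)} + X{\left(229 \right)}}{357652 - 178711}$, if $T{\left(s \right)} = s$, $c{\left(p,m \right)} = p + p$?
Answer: $\frac{351}{8521} \approx 0.041192$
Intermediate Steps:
$c{\left(p,m \right)} = 2 p$
$X{\left(Q \right)} = 35 Q$ ($X{\left(Q \right)} = 2 \cdot 17 Q + Q = 34 Q + Q = 35 Q$)
$\frac{T{\left(-644 \right)} + X{\left(229 \right)}}{357652 - 178711} = \frac{-644 + 35 \cdot 229}{357652 - 178711} = \frac{-644 + 8015}{178941} = 7371 \cdot \frac{1}{178941} = \frac{351}{8521}$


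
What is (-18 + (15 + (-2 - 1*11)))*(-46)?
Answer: 736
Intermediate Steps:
(-18 + (15 + (-2 - 1*11)))*(-46) = (-18 + (15 + (-2 - 11)))*(-46) = (-18 + (15 - 13))*(-46) = (-18 + 2)*(-46) = -16*(-46) = 736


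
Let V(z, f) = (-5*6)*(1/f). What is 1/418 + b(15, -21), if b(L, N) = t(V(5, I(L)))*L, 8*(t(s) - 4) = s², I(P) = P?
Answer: 14108/209 ≈ 67.502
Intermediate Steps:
V(z, f) = -30/f
t(s) = 4 + s²/8
b(L, N) = L*(4 + 225/(2*L²)) (b(L, N) = (4 + (-30/L)²/8)*L = (4 + (900/L²)/8)*L = (4 + 225/(2*L²))*L = L*(4 + 225/(2*L²)))
1/418 + b(15, -21) = 1/418 + (4*15 + (225/2)/15) = 1/418 + (60 + (225/2)*(1/15)) = 1/418 + (60 + 15/2) = 1/418 + 135/2 = 14108/209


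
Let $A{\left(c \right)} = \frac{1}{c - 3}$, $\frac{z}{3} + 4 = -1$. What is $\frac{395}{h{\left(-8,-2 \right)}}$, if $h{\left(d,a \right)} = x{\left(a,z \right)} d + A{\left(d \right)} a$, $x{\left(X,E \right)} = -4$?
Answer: $\frac{4345}{354} \approx 12.274$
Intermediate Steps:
$z = -15$ ($z = -12 + 3 \left(-1\right) = -12 - 3 = -15$)
$A{\left(c \right)} = \frac{1}{-3 + c}$
$h{\left(d,a \right)} = - 4 d + \frac{a}{-3 + d}$
$\frac{395}{h{\left(-8,-2 \right)}} = \frac{395}{\frac{1}{-3 - 8} \left(-2 - - 32 \left(-3 - 8\right)\right)} = \frac{395}{\frac{1}{-11} \left(-2 - \left(-32\right) \left(-11\right)\right)} = \frac{395}{\left(- \frac{1}{11}\right) \left(-2 - 352\right)} = \frac{395}{\left(- \frac{1}{11}\right) \left(-354\right)} = \frac{395}{\frac{354}{11}} = 395 \cdot \frac{11}{354} = \frac{4345}{354}$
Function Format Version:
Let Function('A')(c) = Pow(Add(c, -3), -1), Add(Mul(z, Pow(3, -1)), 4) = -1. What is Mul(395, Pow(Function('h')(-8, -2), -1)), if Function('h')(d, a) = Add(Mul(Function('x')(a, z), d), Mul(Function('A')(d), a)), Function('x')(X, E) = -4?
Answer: Rational(4345, 354) ≈ 12.274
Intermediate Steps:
z = -15 (z = Add(-12, Mul(3, -1)) = Add(-12, -3) = -15)
Function('A')(c) = Pow(Add(-3, c), -1)
Function('h')(d, a) = Add(Mul(-4, d), Mul(a, Pow(Add(-3, d), -1))) (Function('h')(d, a) = Add(Mul(-4, d), Mul(Pow(Add(-3, d), -1), a)) = Add(Mul(-4, d), Mul(a, Pow(Add(-3, d), -1))))
Mul(395, Pow(Function('h')(-8, -2), -1)) = Mul(395, Pow(Mul(Pow(Add(-3, -8), -1), Add(-2, Mul(-4, -8, Add(-3, -8)))), -1)) = Mul(395, Pow(Mul(Pow(-11, -1), Add(-2, Mul(-4, -8, -11))), -1)) = Mul(395, Pow(Mul(Rational(-1, 11), Add(-2, -352)), -1)) = Mul(395, Pow(Mul(Rational(-1, 11), -354), -1)) = Mul(395, Pow(Rational(354, 11), -1)) = Mul(395, Rational(11, 354)) = Rational(4345, 354)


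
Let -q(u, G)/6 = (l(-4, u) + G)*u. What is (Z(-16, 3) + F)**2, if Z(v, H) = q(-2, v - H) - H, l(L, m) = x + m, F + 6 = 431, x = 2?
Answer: 37636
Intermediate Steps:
F = 425 (F = -6 + 431 = 425)
l(L, m) = 2 + m
q(u, G) = -6*u*(2 + G + u) (q(u, G) = -6*((2 + u) + G)*u = -6*(2 + G + u)*u = -6*u*(2 + G + u))
Z(v, H) = -13*H + 12*v (Z(v, H) = -6*(-2)*(2 + (v - H) - 2) - H = -6*(-2)*(v - H) - H = (-12*H + 12*v) - H = -13*H + 12*v)
(Z(-16, 3) + F)**2 = ((-13*3 + 12*(-16)) + 425)**2 = ((-39 - 192) + 425)**2 = (-231 + 425)**2 = 194**2 = 37636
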